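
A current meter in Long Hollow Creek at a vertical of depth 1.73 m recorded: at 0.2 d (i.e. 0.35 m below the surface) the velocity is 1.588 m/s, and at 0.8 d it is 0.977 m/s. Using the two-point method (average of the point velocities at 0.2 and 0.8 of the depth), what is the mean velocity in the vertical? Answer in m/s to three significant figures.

1.28 m/s

v̄ = (1.588 + 0.977) / 2 = 1.283 m/s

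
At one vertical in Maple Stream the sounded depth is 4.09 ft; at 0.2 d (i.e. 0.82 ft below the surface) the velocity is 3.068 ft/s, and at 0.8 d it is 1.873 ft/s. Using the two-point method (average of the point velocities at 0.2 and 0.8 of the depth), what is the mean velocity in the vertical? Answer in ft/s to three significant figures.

v̄ = (3.068 + 1.873) / 2 = 2.471 ft/s

2.47 ft/s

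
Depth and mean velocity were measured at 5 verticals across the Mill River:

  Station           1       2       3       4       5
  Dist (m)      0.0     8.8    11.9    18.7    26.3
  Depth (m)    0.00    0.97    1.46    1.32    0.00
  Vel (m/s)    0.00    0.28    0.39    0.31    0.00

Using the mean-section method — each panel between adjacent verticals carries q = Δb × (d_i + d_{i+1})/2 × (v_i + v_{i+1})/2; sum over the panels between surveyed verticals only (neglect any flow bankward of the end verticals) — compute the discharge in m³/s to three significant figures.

5.94 m³/s

Panel 1-2: Δb = 8.8 m, d̄ = (0.00+0.97)/2 = 0.485, v̄ = (0.00+0.28)/2 = 0.14 → q = 8.8×0.485×0.14 = 0.5975 m³/s
Panel 2-3: Δb = 3.1 m, d̄ = (0.97+1.46)/2 = 1.215, v̄ = (0.28+0.39)/2 = 0.335 → q = 3.1×1.215×0.335 = 1.262 m³/s
Panel 3-4: Δb = 6.8 m, d̄ = (1.46+1.32)/2 = 1.39, v̄ = (0.39+0.31)/2 = 0.35 → q = 6.8×1.39×0.35 = 3.308 m³/s
Panel 4-5: Δb = 7.6 m, d̄ = (1.32+0.00)/2 = 0.66, v̄ = (0.31+0.00)/2 = 0.155 → q = 7.6×0.66×0.155 = 0.7775 m³/s
Q = Σ q = 5.945 m³/s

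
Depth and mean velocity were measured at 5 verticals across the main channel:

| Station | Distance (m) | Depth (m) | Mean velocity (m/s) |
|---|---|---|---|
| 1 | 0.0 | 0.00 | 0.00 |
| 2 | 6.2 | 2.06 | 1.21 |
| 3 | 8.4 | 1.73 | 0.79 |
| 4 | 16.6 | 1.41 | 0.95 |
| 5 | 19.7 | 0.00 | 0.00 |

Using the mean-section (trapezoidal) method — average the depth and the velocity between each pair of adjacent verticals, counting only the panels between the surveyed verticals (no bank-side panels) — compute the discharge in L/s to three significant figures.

20300 L/s

Panel 1-2: Δb = 6.2 m, d̄ = (0.00+2.06)/2 = 1.03, v̄ = (0.00+1.21)/2 = 0.605 → q = 6.2×1.03×0.605 = 3.864 m³/s
Panel 2-3: Δb = 2.2 m, d̄ = (2.06+1.73)/2 = 1.895, v̄ = (1.21+0.79)/2 = 1 → q = 2.2×1.895×1 = 4.169 m³/s
Panel 3-4: Δb = 8.2 m, d̄ = (1.73+1.41)/2 = 1.57, v̄ = (0.79+0.95)/2 = 0.87 → q = 8.2×1.57×0.87 = 11.20 m³/s
Panel 4-5: Δb = 3.1 m, d̄ = (1.41+0.00)/2 = 0.705, v̄ = (0.95+0.00)/2 = 0.475 → q = 3.1×0.705×0.475 = 1.038 m³/s
Q = Σ q = 20.27 m³/s
= 20.27 × 1000 = 20270 L/s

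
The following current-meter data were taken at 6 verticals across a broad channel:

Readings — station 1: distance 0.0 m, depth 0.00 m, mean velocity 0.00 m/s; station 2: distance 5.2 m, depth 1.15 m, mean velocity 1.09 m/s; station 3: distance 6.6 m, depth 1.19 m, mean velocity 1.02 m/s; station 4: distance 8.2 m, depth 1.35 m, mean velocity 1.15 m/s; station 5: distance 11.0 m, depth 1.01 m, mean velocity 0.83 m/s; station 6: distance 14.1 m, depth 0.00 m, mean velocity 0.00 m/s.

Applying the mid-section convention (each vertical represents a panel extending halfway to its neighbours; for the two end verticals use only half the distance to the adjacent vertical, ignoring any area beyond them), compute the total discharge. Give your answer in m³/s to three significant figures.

w_2 = (6.6 − 0.0)/2 = 3.3 m; q_2 = 1.09 × 1.15 × 3.3 = 4.137 m³/s
w_3 = (8.2 − 5.2)/2 = 1.5 m; q_3 = 1.02 × 1.19 × 1.5 = 1.821 m³/s
w_4 = (11.0 − 6.6)/2 = 2.2 m; q_4 = 1.15 × 1.35 × 2.2 = 3.416 m³/s
w_5 = (14.1 − 8.2)/2 = 2.95 m; q_5 = 0.83 × 1.01 × 2.95 = 2.473 m³/s
Stations 1, 6 contribute zero (depth or velocity is 0).
Q = Σ qᵢ = 11.85 m³/s

11.8 m³/s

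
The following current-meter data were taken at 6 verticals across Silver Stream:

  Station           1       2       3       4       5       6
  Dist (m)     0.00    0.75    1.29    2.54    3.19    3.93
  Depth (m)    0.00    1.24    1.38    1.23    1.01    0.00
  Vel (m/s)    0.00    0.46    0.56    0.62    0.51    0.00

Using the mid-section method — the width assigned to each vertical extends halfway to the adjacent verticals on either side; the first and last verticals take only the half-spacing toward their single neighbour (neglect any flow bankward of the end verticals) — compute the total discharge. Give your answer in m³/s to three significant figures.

w_2 = (1.29 − 0.00)/2 = 0.645 m; q_2 = 0.46 × 1.24 × 0.645 = 0.3679 m³/s
w_3 = (2.54 − 0.75)/2 = 0.895 m; q_3 = 0.56 × 1.38 × 0.895 = 0.6917 m³/s
w_4 = (3.19 − 1.29)/2 = 0.95 m; q_4 = 0.62 × 1.23 × 0.95 = 0.7245 m³/s
w_5 = (3.93 − 2.54)/2 = 0.695 m; q_5 = 0.51 × 1.01 × 0.695 = 0.3580 m³/s
Stations 1, 6 contribute zero (depth or velocity is 0).
Q = Σ qᵢ = 2.142 m³/s

2.14 m³/s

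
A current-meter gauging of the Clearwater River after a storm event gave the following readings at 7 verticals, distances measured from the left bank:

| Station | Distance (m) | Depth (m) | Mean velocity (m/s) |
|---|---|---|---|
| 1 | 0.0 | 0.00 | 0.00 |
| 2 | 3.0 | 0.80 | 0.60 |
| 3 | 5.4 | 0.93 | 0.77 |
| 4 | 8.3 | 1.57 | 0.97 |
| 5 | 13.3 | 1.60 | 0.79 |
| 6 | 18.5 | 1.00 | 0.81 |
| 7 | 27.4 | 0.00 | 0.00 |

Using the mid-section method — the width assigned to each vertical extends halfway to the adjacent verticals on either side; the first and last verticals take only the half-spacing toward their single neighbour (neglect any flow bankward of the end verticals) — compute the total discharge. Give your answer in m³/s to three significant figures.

21.4 m³/s

w_2 = (5.4 − 0.0)/2 = 2.7 m; q_2 = 0.60 × 0.80 × 2.7 = 1.296 m³/s
w_3 = (8.3 − 3.0)/2 = 2.65 m; q_3 = 0.77 × 0.93 × 2.65 = 1.898 m³/s
w_4 = (13.3 − 5.4)/2 = 3.95 m; q_4 = 0.97 × 1.57 × 3.95 = 6.015 m³/s
w_5 = (18.5 − 8.3)/2 = 5.1 m; q_5 = 0.79 × 1.60 × 5.1 = 6.446 m³/s
w_6 = (27.4 − 13.3)/2 = 7.05 m; q_6 = 0.81 × 1.00 × 7.05 = 5.711 m³/s
Stations 1, 7 contribute zero (depth or velocity is 0).
Q = Σ qᵢ = 21.37 m³/s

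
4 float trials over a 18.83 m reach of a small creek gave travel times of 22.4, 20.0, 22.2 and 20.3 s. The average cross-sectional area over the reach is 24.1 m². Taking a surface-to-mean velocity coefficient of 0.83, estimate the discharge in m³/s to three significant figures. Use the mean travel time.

t̄ = (22.4 + 20.0 + 22.2 + 20.3) / 4 = 21.225 s
v_surface = L / t̄ = 18.83 / 21.225 = 0.8872 m/s
v_mean = 0.83 × 0.8872 = 0.7363 m/s
Q = A × v_mean = 24.1 × 0.7363 = 17.75 m³/s

17.7 m³/s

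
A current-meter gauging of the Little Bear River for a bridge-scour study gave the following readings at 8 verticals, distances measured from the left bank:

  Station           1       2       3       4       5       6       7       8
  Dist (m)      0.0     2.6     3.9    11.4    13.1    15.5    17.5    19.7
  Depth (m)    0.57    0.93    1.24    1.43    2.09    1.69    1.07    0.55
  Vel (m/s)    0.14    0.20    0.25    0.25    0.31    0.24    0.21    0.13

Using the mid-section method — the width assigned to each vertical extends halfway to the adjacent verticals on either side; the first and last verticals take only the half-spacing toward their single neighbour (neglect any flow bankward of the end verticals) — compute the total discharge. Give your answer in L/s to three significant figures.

6250 L/s

w_1 = (2.6 − 0.0)/2 = 1.3 m; q_1 = 0.14 × 0.57 × 1.3 = 0.1037 m³/s
w_2 = (3.9 − 0.0)/2 = 1.95 m; q_2 = 0.20 × 0.93 × 1.95 = 0.3627 m³/s
w_3 = (11.4 − 2.6)/2 = 4.4 m; q_3 = 0.25 × 1.24 × 4.4 = 1.364 m³/s
w_4 = (13.1 − 3.9)/2 = 4.6 m; q_4 = 0.25 × 1.43 × 4.6 = 1.645 m³/s
w_5 = (15.5 − 11.4)/2 = 2.05 m; q_5 = 0.31 × 2.09 × 2.05 = 1.328 m³/s
w_6 = (17.5 − 13.1)/2 = 2.2 m; q_6 = 0.24 × 1.69 × 2.2 = 0.8923 m³/s
w_7 = (19.7 − 15.5)/2 = 2.1 m; q_7 = 0.21 × 1.07 × 2.1 = 0.4719 m³/s
w_8 = (19.7 − 17.5)/2 = 1.1 m; q_8 = 0.13 × 0.55 × 1.1 = 0.07865 m³/s
Q = Σ qᵢ = 6.246 m³/s
= 6.246 × 1000 = 6246 L/s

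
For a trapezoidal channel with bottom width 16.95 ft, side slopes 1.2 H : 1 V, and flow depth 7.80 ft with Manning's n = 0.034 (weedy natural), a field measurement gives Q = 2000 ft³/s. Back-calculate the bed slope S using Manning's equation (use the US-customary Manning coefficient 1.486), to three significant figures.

0.00587

A = (b + z·y)·y = (16.95 + 1.2×7.80)×7.80 = 205.2 ft²
P = b + 2y√(1+z²) = 16.95 + 2×7.80×√(1+1.2²) = 41.32 ft
R = A/P = 205.2/41.32 = 4.967 ft
S = (Q·n / (1.486·A·R^(2/3)))² = (2000×0.034 / (1.486×205.2×2.911))² = 0.005867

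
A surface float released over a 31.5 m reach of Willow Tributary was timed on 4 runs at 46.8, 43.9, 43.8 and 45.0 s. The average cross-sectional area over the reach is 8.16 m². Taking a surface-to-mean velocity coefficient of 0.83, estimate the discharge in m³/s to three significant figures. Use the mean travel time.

t̄ = (46.8 + 43.9 + 43.8 + 45.0) / 4 = 44.875 s
v_surface = L / t̄ = 31.5 / 44.875 = 0.7019 m/s
v_mean = 0.83 × 0.7019 = 0.5826 m/s
Q = A × v_mean = 8.16 × 0.5826 = 4.754 m³/s

4.75 m³/s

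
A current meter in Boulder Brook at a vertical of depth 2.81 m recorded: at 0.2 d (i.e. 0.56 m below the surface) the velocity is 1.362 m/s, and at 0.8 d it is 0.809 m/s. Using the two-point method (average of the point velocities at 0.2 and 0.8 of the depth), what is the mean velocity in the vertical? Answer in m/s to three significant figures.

v̄ = (1.362 + 0.809) / 2 = 1.086 m/s

1.09 m/s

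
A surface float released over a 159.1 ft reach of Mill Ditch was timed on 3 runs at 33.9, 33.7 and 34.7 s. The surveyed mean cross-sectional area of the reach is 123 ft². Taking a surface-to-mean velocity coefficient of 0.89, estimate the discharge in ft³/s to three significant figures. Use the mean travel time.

t̄ = (33.9 + 33.7 + 34.7) / 3 = 34.1 s
v_surface = L / t̄ = 159.1 / 34.1 = 4.666 ft/s
v_mean = 0.89 × 4.666 = 4.152 ft/s
Q = A × v_mean = 123 × 4.152 = 510.8 ft³/s

511 ft³/s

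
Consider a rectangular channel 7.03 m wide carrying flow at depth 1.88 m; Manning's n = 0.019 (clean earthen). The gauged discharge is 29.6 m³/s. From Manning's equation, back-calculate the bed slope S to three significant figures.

A = b·y = 7.03 × 1.88 = 13.22 m²
P = b + 2y = 7.03 + 2×1.88 = 10.79 m
R = A/P = 13.22/10.79 = 1.225 m
S = (Q·n / (1·A·R^(2/3)))² = (29.6×0.019 / (1×13.22×1.145))² = 0.001382

0.00138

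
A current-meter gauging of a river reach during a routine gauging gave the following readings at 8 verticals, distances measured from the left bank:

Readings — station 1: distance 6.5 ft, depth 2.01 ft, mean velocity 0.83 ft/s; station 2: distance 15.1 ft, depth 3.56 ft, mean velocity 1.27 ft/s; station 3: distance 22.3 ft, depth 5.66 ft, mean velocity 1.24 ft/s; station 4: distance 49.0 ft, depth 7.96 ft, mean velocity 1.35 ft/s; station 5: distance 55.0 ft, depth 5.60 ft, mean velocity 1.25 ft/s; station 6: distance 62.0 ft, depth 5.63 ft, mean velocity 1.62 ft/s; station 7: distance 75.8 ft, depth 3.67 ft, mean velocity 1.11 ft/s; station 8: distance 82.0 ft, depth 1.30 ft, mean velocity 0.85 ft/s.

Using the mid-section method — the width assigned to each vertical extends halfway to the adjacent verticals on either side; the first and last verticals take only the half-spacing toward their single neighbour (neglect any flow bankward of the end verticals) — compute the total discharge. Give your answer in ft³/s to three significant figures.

522 ft³/s

w_1 = (15.1 − 6.5)/2 = 4.3 ft; q_1 = 0.83 × 2.01 × 4.3 = 7.174 ft³/s
w_2 = (22.3 − 6.5)/2 = 7.9 ft; q_2 = 1.27 × 3.56 × 7.9 = 35.72 ft³/s
w_3 = (49.0 − 15.1)/2 = 16.95 ft; q_3 = 1.24 × 5.66 × 16.95 = 119.0 ft³/s
w_4 = (55.0 − 22.3)/2 = 16.35 ft; q_4 = 1.35 × 7.96 × 16.35 = 175.7 ft³/s
w_5 = (62.0 − 49.0)/2 = 6.5 ft; q_5 = 1.25 × 5.60 × 6.5 = 45.50 ft³/s
w_6 = (75.8 − 55.0)/2 = 10.4 ft; q_6 = 1.62 × 5.63 × 10.4 = 94.85 ft³/s
w_7 = (82.0 − 62.0)/2 = 10 ft; q_7 = 1.11 × 3.67 × 10 = 40.74 ft³/s
w_8 = (82.0 − 75.8)/2 = 3.1 ft; q_8 = 0.85 × 1.30 × 3.1 = 3.426 ft³/s
Q = Σ qᵢ = 522.1 ft³/s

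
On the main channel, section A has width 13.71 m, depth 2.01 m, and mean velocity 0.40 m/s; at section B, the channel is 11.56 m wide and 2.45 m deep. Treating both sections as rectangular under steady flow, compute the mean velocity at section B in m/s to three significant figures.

0.389 m/s

Q = A₁V₁ = (13.71×2.01) × 0.40 = 11.02 m³/s
A₂ = 11.56 × 2.45 = 28.32 m²
V₂ = Q/A₂ = 11.02/28.32 = 0.3892 m/s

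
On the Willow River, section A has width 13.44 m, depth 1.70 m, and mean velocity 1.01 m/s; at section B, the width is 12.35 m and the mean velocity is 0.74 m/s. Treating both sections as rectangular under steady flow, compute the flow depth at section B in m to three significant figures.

2.53 m

Q = A₁V₁ = (13.44×1.70) × 1.01 = 23.08 m³/s
d₂ = Q/(b₂ V₂) = 23.08/(12.35×0.74) = 2.525 m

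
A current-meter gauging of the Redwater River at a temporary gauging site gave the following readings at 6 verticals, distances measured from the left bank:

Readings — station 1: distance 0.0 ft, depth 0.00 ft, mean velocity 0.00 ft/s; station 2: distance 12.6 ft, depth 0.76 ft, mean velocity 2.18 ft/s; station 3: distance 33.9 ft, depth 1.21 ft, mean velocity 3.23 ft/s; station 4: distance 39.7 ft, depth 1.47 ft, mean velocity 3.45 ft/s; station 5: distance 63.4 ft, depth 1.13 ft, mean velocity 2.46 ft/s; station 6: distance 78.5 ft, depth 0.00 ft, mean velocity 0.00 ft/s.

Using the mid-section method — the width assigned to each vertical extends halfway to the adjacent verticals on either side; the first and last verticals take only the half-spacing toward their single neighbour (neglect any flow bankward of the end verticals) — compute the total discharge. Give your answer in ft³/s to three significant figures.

210 ft³/s

w_2 = (33.9 − 0.0)/2 = 16.95 ft; q_2 = 2.18 × 0.76 × 16.95 = 28.08 ft³/s
w_3 = (39.7 − 12.6)/2 = 13.55 ft; q_3 = 3.23 × 1.21 × 13.55 = 52.96 ft³/s
w_4 = (63.4 − 33.9)/2 = 14.75 ft; q_4 = 3.45 × 1.47 × 14.75 = 74.80 ft³/s
w_5 = (78.5 − 39.7)/2 = 19.4 ft; q_5 = 2.46 × 1.13 × 19.4 = 53.93 ft³/s
Stations 1, 6 contribute zero (depth or velocity is 0).
Q = Σ qᵢ = 209.8 ft³/s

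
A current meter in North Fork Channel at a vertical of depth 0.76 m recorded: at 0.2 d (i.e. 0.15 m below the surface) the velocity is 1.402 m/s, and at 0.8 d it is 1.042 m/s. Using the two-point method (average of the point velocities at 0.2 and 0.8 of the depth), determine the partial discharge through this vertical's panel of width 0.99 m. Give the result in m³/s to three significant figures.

v̄ = (1.402 + 1.042) / 2 = 1.222 m/s
q = v̄ × d × w = 1.222 × 0.76 × 0.99 = 0.9194 m³/s

0.919 m³/s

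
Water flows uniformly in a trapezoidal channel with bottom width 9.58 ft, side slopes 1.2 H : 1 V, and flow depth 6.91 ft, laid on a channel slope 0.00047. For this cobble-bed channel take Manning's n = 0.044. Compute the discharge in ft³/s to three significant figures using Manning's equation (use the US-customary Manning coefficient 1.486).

226 ft³/s

A = (b + z·y)·y = (9.58 + 1.2×6.91)×6.91 = 123.5 ft²
P = b + 2y√(1+z²) = 9.58 + 2×6.91×√(1+1.2²) = 31.17 ft
R = A/P = 123.5/31.17 = 3.962 ft
Q = (1.486/n)·A·R^(2/3)·S^(1/2) = (1.486/0.044) × 123.5 × 3.962^(2/3) × 0.00047^(1/2) = 226.4 ft³/s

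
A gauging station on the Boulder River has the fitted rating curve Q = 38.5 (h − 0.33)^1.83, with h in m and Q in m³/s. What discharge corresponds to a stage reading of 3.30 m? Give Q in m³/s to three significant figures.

282 m³/s

Q = 38.5 × (3.30 − 0.33)^1.83 = 38.5 × 2.97^1.83 = 282.2 m³/s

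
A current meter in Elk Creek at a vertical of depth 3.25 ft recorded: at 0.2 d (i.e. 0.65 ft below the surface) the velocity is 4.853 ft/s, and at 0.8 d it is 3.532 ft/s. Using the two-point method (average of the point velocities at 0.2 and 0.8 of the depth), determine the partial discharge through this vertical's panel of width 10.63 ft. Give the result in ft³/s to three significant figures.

v̄ = (4.853 + 3.532) / 2 = 4.193 ft/s
q = v̄ × d × w = 4.193 × 3.25 × 10.63 = 144.8 ft³/s

145 ft³/s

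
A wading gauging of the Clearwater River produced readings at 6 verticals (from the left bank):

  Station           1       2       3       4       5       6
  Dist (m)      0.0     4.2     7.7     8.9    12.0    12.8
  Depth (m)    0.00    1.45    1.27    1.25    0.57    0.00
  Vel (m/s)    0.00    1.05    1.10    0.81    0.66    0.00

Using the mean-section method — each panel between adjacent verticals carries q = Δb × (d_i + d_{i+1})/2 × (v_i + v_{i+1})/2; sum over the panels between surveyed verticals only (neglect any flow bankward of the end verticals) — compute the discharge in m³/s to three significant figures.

Panel 1-2: Δb = 4.2 m, d̄ = (0.00+1.45)/2 = 0.725, v̄ = (0.00+1.05)/2 = 0.525 → q = 4.2×0.725×0.525 = 1.599 m³/s
Panel 2-3: Δb = 3.5 m, d̄ = (1.45+1.27)/2 = 1.36, v̄ = (1.05+1.10)/2 = 1.075 → q = 3.5×1.36×1.075 = 5.117 m³/s
Panel 3-4: Δb = 1.2 m, d̄ = (1.27+1.25)/2 = 1.26, v̄ = (1.10+0.81)/2 = 0.955 → q = 1.2×1.26×0.955 = 1.444 m³/s
Panel 4-5: Δb = 3.1 m, d̄ = (1.25+0.57)/2 = 0.91, v̄ = (0.81+0.66)/2 = 0.735 → q = 3.1×0.91×0.735 = 2.073 m³/s
Panel 5-6: Δb = 0.8 m, d̄ = (0.57+0.00)/2 = 0.285, v̄ = (0.66+0.00)/2 = 0.33 → q = 0.8×0.285×0.33 = 0.07524 m³/s
Q = Σ q = 10.31 m³/s

10.3 m³/s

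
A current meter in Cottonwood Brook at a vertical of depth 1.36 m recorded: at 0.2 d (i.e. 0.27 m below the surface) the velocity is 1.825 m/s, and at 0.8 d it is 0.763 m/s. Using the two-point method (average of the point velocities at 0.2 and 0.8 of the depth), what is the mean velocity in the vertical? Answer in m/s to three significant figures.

v̄ = (1.825 + 0.763) / 2 = 1.294 m/s

1.29 m/s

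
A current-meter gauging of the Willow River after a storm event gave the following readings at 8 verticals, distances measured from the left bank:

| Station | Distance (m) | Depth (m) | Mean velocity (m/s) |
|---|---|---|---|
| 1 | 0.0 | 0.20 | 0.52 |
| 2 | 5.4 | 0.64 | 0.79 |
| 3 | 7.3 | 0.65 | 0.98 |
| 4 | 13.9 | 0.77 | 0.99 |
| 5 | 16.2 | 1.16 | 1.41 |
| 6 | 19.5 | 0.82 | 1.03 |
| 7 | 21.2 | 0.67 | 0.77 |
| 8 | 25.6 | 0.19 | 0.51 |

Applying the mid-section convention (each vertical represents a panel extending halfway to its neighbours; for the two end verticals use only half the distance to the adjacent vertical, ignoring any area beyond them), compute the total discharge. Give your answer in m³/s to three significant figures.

w_1 = (5.4 − 0.0)/2 = 2.7 m; q_1 = 0.52 × 0.20 × 2.7 = 0.2808 m³/s
w_2 = (7.3 − 0.0)/2 = 3.65 m; q_2 = 0.79 × 0.64 × 3.65 = 1.845 m³/s
w_3 = (13.9 − 5.4)/2 = 4.25 m; q_3 = 0.98 × 0.65 × 4.25 = 2.707 m³/s
w_4 = (16.2 − 7.3)/2 = 4.45 m; q_4 = 0.99 × 0.77 × 4.45 = 3.392 m³/s
w_5 = (19.5 − 13.9)/2 = 2.8 m; q_5 = 1.41 × 1.16 × 2.8 = 4.580 m³/s
w_6 = (21.2 − 16.2)/2 = 2.5 m; q_6 = 1.03 × 0.82 × 2.5 = 2.112 m³/s
w_7 = (25.6 − 19.5)/2 = 3.05 m; q_7 = 0.77 × 0.67 × 3.05 = 1.573 m³/s
w_8 = (25.6 − 21.2)/2 = 2.2 m; q_8 = 0.51 × 0.19 × 2.2 = 0.2132 m³/s
Q = Σ qᵢ = 16.70 m³/s

16.7 m³/s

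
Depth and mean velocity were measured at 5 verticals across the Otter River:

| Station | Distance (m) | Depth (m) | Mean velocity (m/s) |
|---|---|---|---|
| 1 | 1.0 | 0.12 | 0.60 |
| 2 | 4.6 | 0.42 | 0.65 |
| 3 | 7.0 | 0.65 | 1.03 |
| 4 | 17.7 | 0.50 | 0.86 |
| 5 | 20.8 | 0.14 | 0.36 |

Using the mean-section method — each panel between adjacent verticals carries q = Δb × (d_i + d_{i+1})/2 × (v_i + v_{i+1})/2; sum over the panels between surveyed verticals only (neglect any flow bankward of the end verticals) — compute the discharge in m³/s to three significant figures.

8.11 m³/s

Panel 1-2: Δb = 3.6 m, d̄ = (0.12+0.42)/2 = 0.27, v̄ = (0.60+0.65)/2 = 0.625 → q = 3.6×0.27×0.625 = 0.6075 m³/s
Panel 2-3: Δb = 2.4 m, d̄ = (0.42+0.65)/2 = 0.535, v̄ = (0.65+1.03)/2 = 0.84 → q = 2.4×0.535×0.84 = 1.079 m³/s
Panel 3-4: Δb = 10.7 m, d̄ = (0.65+0.50)/2 = 0.575, v̄ = (1.03+0.86)/2 = 0.945 → q = 10.7×0.575×0.945 = 5.814 m³/s
Panel 4-5: Δb = 3.1 m, d̄ = (0.50+0.14)/2 = 0.32, v̄ = (0.86+0.36)/2 = 0.61 → q = 3.1×0.32×0.61 = 0.6051 m³/s
Q = Σ q = 8.105 m³/s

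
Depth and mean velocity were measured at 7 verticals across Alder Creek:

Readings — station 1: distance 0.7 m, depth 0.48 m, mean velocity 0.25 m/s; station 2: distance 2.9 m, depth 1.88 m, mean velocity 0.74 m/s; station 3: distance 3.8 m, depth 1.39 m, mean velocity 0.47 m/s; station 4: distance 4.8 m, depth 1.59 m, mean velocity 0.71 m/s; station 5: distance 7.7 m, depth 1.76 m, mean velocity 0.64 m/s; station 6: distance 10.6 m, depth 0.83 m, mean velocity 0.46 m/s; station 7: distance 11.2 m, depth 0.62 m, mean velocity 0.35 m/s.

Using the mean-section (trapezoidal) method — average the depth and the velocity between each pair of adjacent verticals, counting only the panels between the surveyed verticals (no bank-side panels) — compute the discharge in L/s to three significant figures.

Panel 1-2: Δb = 2.2 m, d̄ = (0.48+1.88)/2 = 1.18, v̄ = (0.25+0.74)/2 = 0.495 → q = 2.2×1.18×0.495 = 1.285 m³/s
Panel 2-3: Δb = 0.9 m, d̄ = (1.88+1.39)/2 = 1.635, v̄ = (0.74+0.47)/2 = 0.605 → q = 0.9×1.635×0.605 = 0.8903 m³/s
Panel 3-4: Δb = 1 m, d̄ = (1.39+1.59)/2 = 1.49, v̄ = (0.47+0.71)/2 = 0.59 → q = 1×1.49×0.59 = 0.8791 m³/s
Panel 4-5: Δb = 2.9 m, d̄ = (1.59+1.76)/2 = 1.675, v̄ = (0.71+0.64)/2 = 0.675 → q = 2.9×1.675×0.675 = 3.279 m³/s
Panel 5-6: Δb = 2.9 m, d̄ = (1.76+0.83)/2 = 1.295, v̄ = (0.64+0.46)/2 = 0.55 → q = 2.9×1.295×0.55 = 2.066 m³/s
Panel 6-7: Δb = 0.6 m, d̄ = (0.83+0.62)/2 = 0.725, v̄ = (0.46+0.35)/2 = 0.405 → q = 0.6×0.725×0.405 = 0.1762 m³/s
Q = Σ q = 8.575 m³/s
= 8.575 × 1000 = 8575 L/s

8570 L/s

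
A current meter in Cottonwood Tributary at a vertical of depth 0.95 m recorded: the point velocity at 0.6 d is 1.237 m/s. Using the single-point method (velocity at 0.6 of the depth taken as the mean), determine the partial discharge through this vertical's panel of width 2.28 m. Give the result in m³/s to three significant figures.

2.68 m³/s

v̄ = v₀.₆ = 1.237 m/s
q = v̄ × d × w = 1.237 × 0.95 × 2.28 = 2.679 m³/s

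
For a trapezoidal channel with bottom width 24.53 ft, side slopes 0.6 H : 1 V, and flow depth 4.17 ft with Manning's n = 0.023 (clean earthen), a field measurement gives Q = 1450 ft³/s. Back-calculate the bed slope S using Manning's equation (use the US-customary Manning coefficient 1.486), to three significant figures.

0.00810

A = (b + z·y)·y = (24.53 + 0.6×4.17)×4.17 = 112.7 ft²
P = b + 2y√(1+z²) = 24.53 + 2×4.17×√(1+0.6²) = 34.26 ft
R = A/P = 112.7/34.26 = 3.291 ft
S = (Q·n / (1.486·A·R^(2/3)))² = (1450×0.023 / (1.486×112.7×2.212))² = 0.008099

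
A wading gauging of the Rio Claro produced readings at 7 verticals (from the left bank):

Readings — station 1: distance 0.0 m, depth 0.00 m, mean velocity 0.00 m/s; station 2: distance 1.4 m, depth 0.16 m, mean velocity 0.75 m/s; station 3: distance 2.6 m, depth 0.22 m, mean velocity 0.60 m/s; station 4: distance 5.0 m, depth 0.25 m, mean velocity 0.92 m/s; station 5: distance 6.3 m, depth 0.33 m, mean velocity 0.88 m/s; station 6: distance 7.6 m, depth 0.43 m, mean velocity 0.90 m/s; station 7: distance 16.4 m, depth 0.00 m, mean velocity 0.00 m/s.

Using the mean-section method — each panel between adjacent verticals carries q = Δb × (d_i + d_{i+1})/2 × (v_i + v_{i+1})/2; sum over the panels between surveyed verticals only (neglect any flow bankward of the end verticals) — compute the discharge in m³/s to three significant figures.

Panel 1-2: Δb = 1.4 m, d̄ = (0.00+0.16)/2 = 0.08, v̄ = (0.00+0.75)/2 = 0.375 → q = 1.4×0.08×0.375 = 0.04200 m³/s
Panel 2-3: Δb = 1.2 m, d̄ = (0.16+0.22)/2 = 0.19, v̄ = (0.75+0.60)/2 = 0.675 → q = 1.2×0.19×0.675 = 0.1539 m³/s
Panel 3-4: Δb = 2.4 m, d̄ = (0.22+0.25)/2 = 0.235, v̄ = (0.60+0.92)/2 = 0.76 → q = 2.4×0.235×0.76 = 0.4286 m³/s
Panel 4-5: Δb = 1.3 m, d̄ = (0.25+0.33)/2 = 0.29, v̄ = (0.92+0.88)/2 = 0.9 → q = 1.3×0.29×0.9 = 0.3393 m³/s
Panel 5-6: Δb = 1.3 m, d̄ = (0.33+0.43)/2 = 0.38, v̄ = (0.88+0.90)/2 = 0.89 → q = 1.3×0.38×0.89 = 0.4397 m³/s
Panel 6-7: Δb = 8.8 m, d̄ = (0.43+0.00)/2 = 0.215, v̄ = (0.90+0.00)/2 = 0.45 → q = 8.8×0.215×0.45 = 0.8514 m³/s
Q = Σ q = 2.255 m³/s

2.25 m³/s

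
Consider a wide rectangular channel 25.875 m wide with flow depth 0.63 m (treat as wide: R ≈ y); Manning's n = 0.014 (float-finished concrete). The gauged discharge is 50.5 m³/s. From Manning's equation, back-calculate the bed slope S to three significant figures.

A = b·y = 25.875 × 0.63 = 16.30 m²
Wide channel: R ≈ y = 0.63 m
S = (Q·n / (1·A·R^(2/3)))² = (50.5×0.014 / (1×16.30×0.7349))² = 0.003483

0.00348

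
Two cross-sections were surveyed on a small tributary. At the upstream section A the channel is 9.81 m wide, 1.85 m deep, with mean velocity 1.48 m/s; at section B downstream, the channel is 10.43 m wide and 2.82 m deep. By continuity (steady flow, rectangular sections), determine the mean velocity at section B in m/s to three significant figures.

Q = A₁V₁ = (9.81×1.85) × 1.48 = 26.86 m³/s
A₂ = 10.43 × 2.82 = 29.41 m²
V₂ = Q/A₂ = 26.86/29.41 = 0.9132 m/s

0.913 m/s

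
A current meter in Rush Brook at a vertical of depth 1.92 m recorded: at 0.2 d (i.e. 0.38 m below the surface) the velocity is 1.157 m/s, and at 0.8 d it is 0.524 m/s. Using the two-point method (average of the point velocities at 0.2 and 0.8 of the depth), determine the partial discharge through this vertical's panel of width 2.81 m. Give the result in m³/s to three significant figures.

4.53 m³/s

v̄ = (1.157 + 0.524) / 2 = 0.8405 m/s
q = v̄ × d × w = 0.8405 × 1.92 × 2.81 = 4.535 m³/s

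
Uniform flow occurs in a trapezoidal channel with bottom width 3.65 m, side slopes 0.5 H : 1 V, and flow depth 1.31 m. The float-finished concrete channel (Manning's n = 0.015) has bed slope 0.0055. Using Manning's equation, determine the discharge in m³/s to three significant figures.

25.2 m³/s

A = (b + z·y)·y = (3.65 + 0.5×1.31)×1.31 = 5.640 m²
P = b + 2y√(1+z²) = 3.65 + 2×1.31×√(1+0.5²) = 6.579 m
R = A/P = 5.640/6.579 = 0.8572 m
Q = (1/n)·A·R^(2/3)·S^(1/2) = (1/0.015) × 5.640 × 0.8572^(2/3) × 0.0055^(1/2) = 25.16 m³/s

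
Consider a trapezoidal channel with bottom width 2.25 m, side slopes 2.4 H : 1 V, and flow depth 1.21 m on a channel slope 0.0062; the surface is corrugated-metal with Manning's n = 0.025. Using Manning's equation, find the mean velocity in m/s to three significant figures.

A = (b + z·y)·y = (2.25 + 2.4×1.21)×1.21 = 6.236 m²
P = b + 2y√(1+z²) = 2.25 + 2×1.21×√(1+2.4²) = 8.542 m
R = A/P = 6.236/8.542 = 0.7301 m
Q = (1/n)·A·R^(2/3)·S^(1/2) = (1/0.025) × 6.236 × 0.7301^(2/3) × 0.0062^(1/2) = 15.93 m³/s
V = Q/A = 15.93/6.236 = 2.554 m/s

2.55 m/s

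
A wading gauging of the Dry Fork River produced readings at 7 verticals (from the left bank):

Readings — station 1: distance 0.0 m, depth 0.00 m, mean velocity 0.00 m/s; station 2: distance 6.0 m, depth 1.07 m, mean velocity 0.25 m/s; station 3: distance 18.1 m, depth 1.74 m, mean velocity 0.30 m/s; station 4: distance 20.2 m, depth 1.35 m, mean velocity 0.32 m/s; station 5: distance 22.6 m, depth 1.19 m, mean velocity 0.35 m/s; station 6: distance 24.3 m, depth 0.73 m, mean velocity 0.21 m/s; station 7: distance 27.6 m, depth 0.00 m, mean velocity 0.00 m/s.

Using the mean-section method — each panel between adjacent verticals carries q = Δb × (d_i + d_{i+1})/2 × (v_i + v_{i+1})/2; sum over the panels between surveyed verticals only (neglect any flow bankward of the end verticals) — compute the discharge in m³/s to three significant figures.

Panel 1-2: Δb = 6 m, d̄ = (0.00+1.07)/2 = 0.535, v̄ = (0.00+0.25)/2 = 0.125 → q = 6×0.535×0.125 = 0.4013 m³/s
Panel 2-3: Δb = 12.1 m, d̄ = (1.07+1.74)/2 = 1.405, v̄ = (0.25+0.30)/2 = 0.275 → q = 12.1×1.405×0.275 = 4.675 m³/s
Panel 3-4: Δb = 2.1 m, d̄ = (1.74+1.35)/2 = 1.545, v̄ = (0.30+0.32)/2 = 0.31 → q = 2.1×1.545×0.31 = 1.006 m³/s
Panel 4-5: Δb = 2.4 m, d̄ = (1.35+1.19)/2 = 1.27, v̄ = (0.32+0.35)/2 = 0.335 → q = 2.4×1.27×0.335 = 1.021 m³/s
Panel 5-6: Δb = 1.7 m, d̄ = (1.19+0.73)/2 = 0.96, v̄ = (0.35+0.21)/2 = 0.28 → q = 1.7×0.96×0.28 = 0.4570 m³/s
Panel 6-7: Δb = 3.3 m, d̄ = (0.73+0.00)/2 = 0.365, v̄ = (0.21+0.00)/2 = 0.105 → q = 3.3×0.365×0.105 = 0.1265 m³/s
Q = Σ q = 7.687 m³/s

7.69 m³/s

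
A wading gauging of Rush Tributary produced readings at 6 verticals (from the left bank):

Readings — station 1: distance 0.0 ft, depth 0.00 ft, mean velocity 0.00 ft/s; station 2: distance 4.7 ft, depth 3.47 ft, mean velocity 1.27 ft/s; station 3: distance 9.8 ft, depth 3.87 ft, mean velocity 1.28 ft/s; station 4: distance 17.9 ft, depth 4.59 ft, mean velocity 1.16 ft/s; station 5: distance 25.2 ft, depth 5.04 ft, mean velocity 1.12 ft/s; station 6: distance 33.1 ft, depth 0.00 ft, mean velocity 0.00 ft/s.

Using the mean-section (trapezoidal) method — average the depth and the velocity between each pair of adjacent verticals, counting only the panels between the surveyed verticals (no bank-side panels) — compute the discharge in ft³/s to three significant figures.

Panel 1-2: Δb = 4.7 ft, d̄ = (0.00+3.47)/2 = 1.735, v̄ = (0.00+1.27)/2 = 0.635 → q = 4.7×1.735×0.635 = 5.178 ft³/s
Panel 2-3: Δb = 5.1 ft, d̄ = (3.47+3.87)/2 = 3.67, v̄ = (1.27+1.28)/2 = 1.275 → q = 5.1×3.67×1.275 = 23.86 ft³/s
Panel 3-4: Δb = 8.1 ft, d̄ = (3.87+4.59)/2 = 4.23, v̄ = (1.28+1.16)/2 = 1.22 → q = 8.1×4.23×1.22 = 41.80 ft³/s
Panel 4-5: Δb = 7.3 ft, d̄ = (4.59+5.04)/2 = 4.815, v̄ = (1.16+1.12)/2 = 1.14 → q = 7.3×4.815×1.14 = 40.07 ft³/s
Panel 5-6: Δb = 7.9 ft, d̄ = (5.04+0.00)/2 = 2.52, v̄ = (1.12+0.00)/2 = 0.56 → q = 7.9×2.52×0.56 = 11.15 ft³/s
Q = Σ q = 122.1 ft³/s

122 ft³/s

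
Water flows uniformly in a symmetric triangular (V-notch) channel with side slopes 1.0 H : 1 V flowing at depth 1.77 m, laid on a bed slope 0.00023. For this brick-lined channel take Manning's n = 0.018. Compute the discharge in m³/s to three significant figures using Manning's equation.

A = z·y² = 1.0×1.77² = 3.133 m²
P = 2y√(1+z²) = 2×1.77×√(1+1.0²) = 5.006 m
R = A/P = 3.133/5.006 = 0.6258 m
Q = (1/n)·A·R^(2/3)·S^(1/2) = (1/0.018) × 3.133 × 0.6258^(2/3) × 0.00023^(1/2) = 1.931 m³/s

1.93 m³/s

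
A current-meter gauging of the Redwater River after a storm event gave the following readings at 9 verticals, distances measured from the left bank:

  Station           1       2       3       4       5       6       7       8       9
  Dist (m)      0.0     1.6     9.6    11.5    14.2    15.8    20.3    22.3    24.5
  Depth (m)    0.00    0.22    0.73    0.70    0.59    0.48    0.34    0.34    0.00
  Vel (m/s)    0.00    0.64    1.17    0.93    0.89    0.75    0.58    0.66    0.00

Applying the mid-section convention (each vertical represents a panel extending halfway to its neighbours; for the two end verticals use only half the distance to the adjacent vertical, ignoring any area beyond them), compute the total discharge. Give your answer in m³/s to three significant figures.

9.74 m³/s

w_2 = (9.6 − 0.0)/2 = 4.8 m; q_2 = 0.64 × 0.22 × 4.8 = 0.6758 m³/s
w_3 = (11.5 − 1.6)/2 = 4.95 m; q_3 = 1.17 × 0.73 × 4.95 = 4.228 m³/s
w_4 = (14.2 − 9.6)/2 = 2.3 m; q_4 = 0.93 × 0.70 × 2.3 = 1.497 m³/s
w_5 = (15.8 − 11.5)/2 = 2.15 m; q_5 = 0.89 × 0.59 × 2.15 = 1.129 m³/s
w_6 = (20.3 − 14.2)/2 = 3.05 m; q_6 = 0.75 × 0.48 × 3.05 = 1.098 m³/s
w_7 = (22.3 − 15.8)/2 = 3.25 m; q_7 = 0.58 × 0.34 × 3.25 = 0.6409 m³/s
w_8 = (24.5 − 20.3)/2 = 2.1 m; q_8 = 0.66 × 0.34 × 2.1 = 0.4712 m³/s
Stations 1, 9 contribute zero (depth or velocity is 0).
Q = Σ qᵢ = 9.740 m³/s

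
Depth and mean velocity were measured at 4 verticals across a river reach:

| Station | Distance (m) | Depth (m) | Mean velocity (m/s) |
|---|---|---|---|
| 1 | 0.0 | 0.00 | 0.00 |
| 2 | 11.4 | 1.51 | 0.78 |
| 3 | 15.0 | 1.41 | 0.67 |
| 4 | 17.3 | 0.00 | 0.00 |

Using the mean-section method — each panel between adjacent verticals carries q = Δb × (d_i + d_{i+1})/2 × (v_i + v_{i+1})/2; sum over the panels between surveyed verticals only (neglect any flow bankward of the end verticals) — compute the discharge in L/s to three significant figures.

Panel 1-2: Δb = 11.4 m, d̄ = (0.00+1.51)/2 = 0.755, v̄ = (0.00+0.78)/2 = 0.39 → q = 11.4×0.755×0.39 = 3.357 m³/s
Panel 2-3: Δb = 3.6 m, d̄ = (1.51+1.41)/2 = 1.46, v̄ = (0.78+0.67)/2 = 0.725 → q = 3.6×1.46×0.725 = 3.811 m³/s
Panel 3-4: Δb = 2.3 m, d̄ = (1.41+0.00)/2 = 0.705, v̄ = (0.67+0.00)/2 = 0.335 → q = 2.3×0.705×0.335 = 0.5432 m³/s
Q = Σ q = 7.711 m³/s
= 7.711 × 1000 = 7711 L/s

7710 L/s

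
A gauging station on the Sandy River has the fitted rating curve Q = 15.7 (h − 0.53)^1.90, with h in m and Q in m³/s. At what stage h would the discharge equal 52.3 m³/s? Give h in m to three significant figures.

h − h₀ = (Q/C)^(1/b) = (52.3/15.7)^(1/1.90) = 1.884 m
h = 0.53 + 1.884 = 2.414 m

2.41 m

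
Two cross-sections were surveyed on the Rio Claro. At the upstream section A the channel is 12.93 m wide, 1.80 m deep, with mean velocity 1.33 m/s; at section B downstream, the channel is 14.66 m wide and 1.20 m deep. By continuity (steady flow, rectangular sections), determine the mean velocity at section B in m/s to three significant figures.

1.76 m/s

Q = A₁V₁ = (12.93×1.80) × 1.33 = 30.95 m³/s
A₂ = 14.66 × 1.20 = 17.59 m²
V₂ = Q/A₂ = 30.95/17.59 = 1.760 m/s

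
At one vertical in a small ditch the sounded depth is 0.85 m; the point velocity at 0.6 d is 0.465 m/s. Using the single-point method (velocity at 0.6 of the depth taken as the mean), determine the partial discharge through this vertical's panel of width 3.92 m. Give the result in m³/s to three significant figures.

1.55 m³/s

v̄ = v₀.₆ = 0.465 m/s
q = v̄ × d × w = 0.4650 × 0.85 × 3.92 = 1.549 m³/s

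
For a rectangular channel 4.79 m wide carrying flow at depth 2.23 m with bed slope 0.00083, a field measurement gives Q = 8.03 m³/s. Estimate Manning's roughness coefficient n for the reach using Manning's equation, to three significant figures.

A = b·y = 4.79 × 2.23 = 10.68 m²
P = b + 2y = 4.79 + 2×2.23 = 9.250 m
R = A/P = 10.68/9.250 = 1.155 m
n = (1/Q)·A·R^(2/3)·S^(1/2) = (1/8.03) × 10.68 × 1.101 × 0.02881 = 0.04218

0.0422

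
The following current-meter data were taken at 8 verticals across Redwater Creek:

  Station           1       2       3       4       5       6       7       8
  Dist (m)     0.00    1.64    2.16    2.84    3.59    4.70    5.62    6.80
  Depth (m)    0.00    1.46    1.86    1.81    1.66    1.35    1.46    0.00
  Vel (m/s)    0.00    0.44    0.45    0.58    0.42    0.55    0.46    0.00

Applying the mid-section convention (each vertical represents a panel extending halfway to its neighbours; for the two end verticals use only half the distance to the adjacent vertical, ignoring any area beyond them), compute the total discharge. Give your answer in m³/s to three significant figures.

w_2 = (2.16 − 0.00)/2 = 1.08 m; q_2 = 0.44 × 1.46 × 1.08 = 0.6938 m³/s
w_3 = (2.84 − 1.64)/2 = 0.6 m; q_3 = 0.45 × 1.86 × 0.6 = 0.5022 m³/s
w_4 = (3.59 − 2.16)/2 = 0.715 m; q_4 = 0.58 × 1.81 × 0.715 = 0.7506 m³/s
w_5 = (4.70 − 2.84)/2 = 0.93 m; q_5 = 0.42 × 1.66 × 0.93 = 0.6484 m³/s
w_6 = (5.62 − 3.59)/2 = 1.015 m; q_6 = 0.55 × 1.35 × 1.015 = 0.7536 m³/s
w_7 = (6.80 − 4.70)/2 = 1.05 m; q_7 = 0.46 × 1.46 × 1.05 = 0.7052 m³/s
Stations 1, 8 contribute zero (depth or velocity is 0).
Q = Σ qᵢ = 4.054 m³/s

4.05 m³/s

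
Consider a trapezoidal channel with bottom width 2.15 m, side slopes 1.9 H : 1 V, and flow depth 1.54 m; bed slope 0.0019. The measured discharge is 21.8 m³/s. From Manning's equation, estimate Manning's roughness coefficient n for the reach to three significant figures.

0.0145

A = (b + z·y)·y = (2.15 + 1.9×1.54)×1.54 = 7.817 m²
P = b + 2y√(1+z²) = 2.15 + 2×1.54×√(1+1.9²) = 8.763 m
R = A/P = 7.817/8.763 = 0.8920 m
n = (1/Q)·A·R^(2/3)·S^(1/2) = (1/21.8) × 7.817 × 0.9267 × 0.04359 = 0.01448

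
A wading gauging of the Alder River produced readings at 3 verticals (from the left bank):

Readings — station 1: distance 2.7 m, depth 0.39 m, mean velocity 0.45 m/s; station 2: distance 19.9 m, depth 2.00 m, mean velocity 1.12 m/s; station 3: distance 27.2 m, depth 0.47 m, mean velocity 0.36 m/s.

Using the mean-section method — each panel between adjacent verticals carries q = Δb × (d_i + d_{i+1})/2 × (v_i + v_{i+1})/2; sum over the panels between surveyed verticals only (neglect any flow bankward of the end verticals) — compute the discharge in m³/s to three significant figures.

22.8 m³/s

Panel 1-2: Δb = 17.2 m, d̄ = (0.39+2.00)/2 = 1.195, v̄ = (0.45+1.12)/2 = 0.785 → q = 17.2×1.195×0.785 = 16.13 m³/s
Panel 2-3: Δb = 7.3 m, d̄ = (2.00+0.47)/2 = 1.235, v̄ = (1.12+0.36)/2 = 0.74 → q = 7.3×1.235×0.74 = 6.671 m³/s
Q = Σ q = 22.81 m³/s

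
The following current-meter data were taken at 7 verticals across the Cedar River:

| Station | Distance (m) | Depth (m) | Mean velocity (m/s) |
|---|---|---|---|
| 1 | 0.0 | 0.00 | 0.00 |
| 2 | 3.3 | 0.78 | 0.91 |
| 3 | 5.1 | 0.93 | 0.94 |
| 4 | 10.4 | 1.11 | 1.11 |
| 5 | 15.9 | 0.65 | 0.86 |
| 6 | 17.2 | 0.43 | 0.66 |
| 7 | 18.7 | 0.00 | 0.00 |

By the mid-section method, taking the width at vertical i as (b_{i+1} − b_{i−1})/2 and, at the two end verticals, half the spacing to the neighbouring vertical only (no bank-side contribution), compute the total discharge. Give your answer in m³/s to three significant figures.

w_2 = (5.1 − 0.0)/2 = 2.55 m; q_2 = 0.91 × 0.78 × 2.55 = 1.810 m³/s
w_3 = (10.4 − 3.3)/2 = 3.55 m; q_3 = 0.94 × 0.93 × 3.55 = 3.103 m³/s
w_4 = (15.9 − 5.1)/2 = 5.4 m; q_4 = 1.11 × 1.11 × 5.4 = 6.653 m³/s
w_5 = (17.2 − 10.4)/2 = 3.4 m; q_5 = 0.86 × 0.65 × 3.4 = 1.901 m³/s
w_6 = (18.7 − 15.9)/2 = 1.4 m; q_6 = 0.66 × 0.43 × 1.4 = 0.3973 m³/s
Stations 1, 7 contribute zero (depth or velocity is 0).
Q = Σ qᵢ = 13.86 m³/s

13.9 m³/s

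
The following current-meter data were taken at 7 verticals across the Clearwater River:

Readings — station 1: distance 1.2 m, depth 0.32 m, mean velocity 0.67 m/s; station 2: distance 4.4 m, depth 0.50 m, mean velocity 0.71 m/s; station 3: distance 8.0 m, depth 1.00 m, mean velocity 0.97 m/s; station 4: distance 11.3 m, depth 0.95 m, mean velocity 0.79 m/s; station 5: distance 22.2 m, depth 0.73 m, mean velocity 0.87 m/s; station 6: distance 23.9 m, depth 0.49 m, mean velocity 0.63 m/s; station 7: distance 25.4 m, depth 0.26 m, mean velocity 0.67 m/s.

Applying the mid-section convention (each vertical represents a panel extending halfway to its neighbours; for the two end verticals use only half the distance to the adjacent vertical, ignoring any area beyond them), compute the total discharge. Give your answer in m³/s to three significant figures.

w_1 = (4.4 − 1.2)/2 = 1.6 m; q_1 = 0.67 × 0.32 × 1.6 = 0.3430 m³/s
w_2 = (8.0 − 1.2)/2 = 3.4 m; q_2 = 0.71 × 0.50 × 3.4 = 1.207 m³/s
w_3 = (11.3 − 4.4)/2 = 3.45 m; q_3 = 0.97 × 1.00 × 3.45 = 3.347 m³/s
w_4 = (22.2 − 8.0)/2 = 7.1 m; q_4 = 0.79 × 0.95 × 7.1 = 5.329 m³/s
w_5 = (23.9 − 11.3)/2 = 6.3 m; q_5 = 0.87 × 0.73 × 6.3 = 4.001 m³/s
w_6 = (25.4 − 22.2)/2 = 1.6 m; q_6 = 0.63 × 0.49 × 1.6 = 0.4939 m³/s
w_7 = (25.4 − 23.9)/2 = 0.75 m; q_7 = 0.67 × 0.26 × 0.75 = 0.1307 m³/s
Q = Σ qᵢ = 14.85 m³/s

14.9 m³/s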